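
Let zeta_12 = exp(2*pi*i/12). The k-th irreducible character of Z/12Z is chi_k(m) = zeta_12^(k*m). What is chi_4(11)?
chi_4(11) = zeta_12^44 = exp(-2*I*pi/3)

Solution. chi_4(11) = zeta_12^(4*11) = zeta_12^44. Since zeta_12^12 = 1, this equals zeta_12^8 = exp(2*pi*i*8/12) = exp(-2*I*pi/3).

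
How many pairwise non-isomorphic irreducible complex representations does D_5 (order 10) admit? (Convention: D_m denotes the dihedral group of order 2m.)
4

The number of irreducible complex representations of a finite group equals its number of conjugacy classes. D_5 has 4 conjugacy classes ((n+3)/2 for n odd), so D_5 (order 10) has exactly 4 irreducible complex representations.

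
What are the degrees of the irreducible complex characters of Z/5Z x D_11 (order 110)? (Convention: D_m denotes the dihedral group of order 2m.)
Dimensions: 1, 1, 1, 1, 1, 1, 1, 1, 1, 1, 2, 2, 2, 2, 2, 2, 2, 2, 2, 2, 2, 2, 2, 2, 2, 2, 2, 2, 2, 2, 2, 2, 2, 2, 2

Proof sketch: There are 35 irreducibles (= number of conjugacy classes). Their dimensions d_i satisfy sum d_i^2 = |G| = 110: 1 + 1 + 1 + 1 + 1 + 1 + 1 + 1 + 1 + 1 + 4 + 4 + 4 + 4 + 4 + 4 + 4 + 4 + 4 + 4 + 4 + 4 + 4 + 4 + 4 + 4 + 4 + 4 + 4 + 4 + 4 + 4 + 4 + 4 + 4 = 110. (For the product with Z/5Z: each of the 5 1-dim characters of Z/5Z tensors with each irrep of D_11, giving 5 copies of each D_11-dimension.)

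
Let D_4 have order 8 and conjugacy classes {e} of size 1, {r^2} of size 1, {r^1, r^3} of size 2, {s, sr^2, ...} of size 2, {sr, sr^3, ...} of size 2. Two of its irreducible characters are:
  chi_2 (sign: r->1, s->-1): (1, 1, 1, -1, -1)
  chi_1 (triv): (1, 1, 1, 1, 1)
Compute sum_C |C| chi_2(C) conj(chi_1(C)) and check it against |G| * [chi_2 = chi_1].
Sum = 0; so <chi_2, chi_1> = 0 (distinct irreducibles are orthogonal).

Compute term by term over conjugacy classes (|C| * chi_2(C) * conj(chi_1(C))):
  1*(1)*conj(1) + 1*(1)*conj(1) + 2*(1)*conj(1) + 2*(-1)*conj(1) + 2*(-1)*conj(1)
  = (1) + (1) + (2) + (-2) + (-2)
  = 0.
Dividing by |G| = 8 gives 0/8 = 0, matching the row-orthogonality relation <chi_2, chi_1> = [chi_2 = chi_1].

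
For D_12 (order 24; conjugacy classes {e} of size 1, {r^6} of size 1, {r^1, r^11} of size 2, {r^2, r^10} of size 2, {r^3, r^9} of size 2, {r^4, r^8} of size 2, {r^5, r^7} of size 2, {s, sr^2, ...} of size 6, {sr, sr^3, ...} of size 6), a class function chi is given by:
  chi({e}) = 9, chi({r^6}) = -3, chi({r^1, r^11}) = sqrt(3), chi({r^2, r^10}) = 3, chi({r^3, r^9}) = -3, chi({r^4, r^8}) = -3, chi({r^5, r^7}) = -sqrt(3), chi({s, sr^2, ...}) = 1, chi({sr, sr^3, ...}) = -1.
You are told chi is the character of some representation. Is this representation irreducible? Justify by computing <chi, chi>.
Not irreducible (reducible): <chi, chi> = 7 > 1.

Why: <chi, chi> = (1/|G|) sum_C |C| * |chi(C)|^2 = (1/24)[1*|9|^2 + 1*|-3|^2 + 2*|sqrt(3)|^2 + 2*|3|^2 + 2*|-3|^2 + 2*|-3|^2 + 2*|-sqrt(3)|^2 + 6*|1|^2 + 6*|-1|^2]
  = (1/24)[(81) + (9) + (6) + (18) + (18) + (18) + (6) + (6) + (6)] = 168/24 = 7.
A character is irreducible iff <chi, chi> = 1, so this representation is reducible.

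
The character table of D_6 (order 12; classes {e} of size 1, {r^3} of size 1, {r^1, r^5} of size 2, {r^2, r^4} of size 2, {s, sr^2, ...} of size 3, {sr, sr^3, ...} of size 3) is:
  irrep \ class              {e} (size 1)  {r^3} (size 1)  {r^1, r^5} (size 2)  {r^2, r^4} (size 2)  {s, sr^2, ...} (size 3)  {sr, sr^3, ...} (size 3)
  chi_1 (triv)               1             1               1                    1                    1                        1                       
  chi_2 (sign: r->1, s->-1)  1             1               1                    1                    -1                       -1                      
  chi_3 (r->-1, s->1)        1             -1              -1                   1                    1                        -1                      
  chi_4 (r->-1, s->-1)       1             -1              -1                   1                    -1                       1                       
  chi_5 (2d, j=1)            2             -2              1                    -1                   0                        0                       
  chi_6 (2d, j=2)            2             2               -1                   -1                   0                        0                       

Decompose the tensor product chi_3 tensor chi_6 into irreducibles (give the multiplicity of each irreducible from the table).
chi_3 tensor chi_6 = chi_5 (all other irreducibles have multiplicity 0).

Explanation: The character of a tensor product is the pointwise product (chi_3 * chi_6)(C) = chi_3(C) * chi_6(C):
  {e}: (1)*(2), {r^3}: (-1)*(2), {r^1, r^5}: (-1)*(-1), {r^2, r^4}: (1)*(-1), {s, sr^2, ...}: (1)*(0), {sr, sr^3, ...}: (-1)*(0)
so (chi_3 * chi_6) takes values
  {e} -> 2, {r^3} -> -2, {r^1, r^5} -> 1, {r^2, r^4} -> -1, {s, sr^2, ...} -> 0, {sr, sr^3, ...} -> 0.
Now take the inner product of this character with each irreducible chi from the table, <chi_3*chi_6, chi> = (1/12) sum_C |C| (chi_3*chi_6)(C) conj(chi(C)):
  <chi_3*chi_6, chi_1> = (1/12)[1*(2)*conj(1) + 1*(-2)*conj(1) + 2*(1)*conj(1) + 2*(-1)*conj(1) + 3*(0)*conj(1) + 3*(0)*conj(1)]
      = (1/12)[(2) + (-2) + (2) + (-2) + (0) + (0)] = 0/12 = 0
  <chi_3*chi_6, chi_2> = (1/12)[1*(2)*conj(1) + 1*(-2)*conj(1) + 2*(1)*conj(1) + 2*(-1)*conj(1) + 3*(0)*conj(-1) + 3*(0)*conj(-1)]
      = (1/12)[(2) + (-2) + (2) + (-2) + (0) + (0)] = 0/12 = 0
  <chi_3*chi_6, chi_3> = (1/12)[1*(2)*conj(1) + 1*(-2)*conj(-1) + 2*(1)*conj(-1) + 2*(-1)*conj(1) + 3*(0)*conj(1) + 3*(0)*conj(-1)]
      = (1/12)[(2) + (2) + (-2) + (-2) + (0) + (0)] = 0/12 = 0
  <chi_3*chi_6, chi_4> = (1/12)[1*(2)*conj(1) + 1*(-2)*conj(-1) + 2*(1)*conj(-1) + 2*(-1)*conj(1) + 3*(0)*conj(-1) + 3*(0)*conj(1)]
      = (1/12)[(2) + (2) + (-2) + (-2) + (0) + (0)] = 0/12 = 0
  <chi_3*chi_6, chi_5> = (1/12)[1*(2)*conj(2) + 1*(-2)*conj(-2) + 2*(1)*conj(1) + 2*(-1)*conj(-1) + 3*(0)*conj(0) + 3*(0)*conj(0)]
      = (1/12)[(4) + (4) + (2) + (2) + (0) + (0)] = 12/12 = 1
  <chi_3*chi_6, chi_6> = (1/12)[1*(2)*conj(2) + 1*(-2)*conj(2) + 2*(1)*conj(-1) + 2*(-1)*conj(-1) + 3*(0)*conj(0) + 3*(0)*conj(0)]
      = (1/12)[(4) + (-4) + (-2) + (2) + (0) + (0)] = 0/12 = 0
Hence the multiplicities are chi_5: 1. Dimension check: dim(chi_3)*dim(chi_6) = 1*2 = 2 and sum (mult * dim) = 1*2 = 2.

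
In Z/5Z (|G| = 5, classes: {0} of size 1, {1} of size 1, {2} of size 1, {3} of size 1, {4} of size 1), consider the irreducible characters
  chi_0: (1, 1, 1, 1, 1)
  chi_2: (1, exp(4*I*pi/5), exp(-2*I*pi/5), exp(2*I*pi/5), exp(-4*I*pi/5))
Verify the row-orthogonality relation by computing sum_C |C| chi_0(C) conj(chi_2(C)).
Sum = 0; so <chi_0, chi_2> = 0 (distinct irreducibles are orthogonal).

Solution. Compute term by term over conjugacy classes (|C| * chi_0(C) * conj(chi_2(C))):
  1*(1)*conj(1) + 1*(1)*conj(exp(4*I*pi/5)) + 1*(1)*conj(exp(-2*I*pi/5)) + 1*(1)*conj(exp(2*I*pi/5)) + 1*(1)*conj(exp(-4*I*pi/5))
  = (1) + (exp(-4*I*pi/5)) + (exp(2*I*pi/5)) + (exp(-2*I*pi/5)) + (exp(4*I*pi/5))
  = 0.
(Exp terms are combined using exp(i*s)*conj(exp(i*t)) = exp(i*(s-t)), and sums of them are collapsed using the identity that for every m > 1 the m distinct m-th roots of unity sum to 0, e.g. 1 + exp(2*I*pi/3) + exp(-2*I*pi/3) = 0.)
Dividing by |G| = 5 gives 0/5 = 0, matching the row-orthogonality relation <chi_0, chi_2> = [chi_0 = chi_2].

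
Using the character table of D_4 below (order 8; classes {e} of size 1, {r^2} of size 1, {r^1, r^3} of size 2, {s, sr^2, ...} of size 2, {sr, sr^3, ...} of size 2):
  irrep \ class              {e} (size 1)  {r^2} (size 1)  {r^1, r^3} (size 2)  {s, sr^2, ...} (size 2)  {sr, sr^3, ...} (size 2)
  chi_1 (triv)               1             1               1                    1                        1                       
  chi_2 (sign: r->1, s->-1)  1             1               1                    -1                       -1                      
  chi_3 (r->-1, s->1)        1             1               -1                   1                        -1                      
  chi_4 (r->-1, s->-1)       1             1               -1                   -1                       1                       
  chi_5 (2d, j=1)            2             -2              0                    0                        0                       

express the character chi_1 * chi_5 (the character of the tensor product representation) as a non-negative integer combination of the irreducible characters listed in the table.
chi_1 tensor chi_5 = chi_5 (all other irreducibles have multiplicity 0).

Derivation: The character of a tensor product is the pointwise product (chi_1 * chi_5)(C) = chi_1(C) * chi_5(C):
  {e}: (1)*(2), {r^2}: (1)*(-2), {r^1, r^3}: (1)*(0), {s, sr^2, ...}: (1)*(0), {sr, sr^3, ...}: (1)*(0)
so (chi_1 * chi_5) takes values
  {e} -> 2, {r^2} -> -2, {r^1, r^3} -> 0, {s, sr^2, ...} -> 0, {sr, sr^3, ...} -> 0.
Now take the inner product of this character with each irreducible chi from the table, <chi_1*chi_5, chi> = (1/8) sum_C |C| (chi_1*chi_5)(C) conj(chi(C)):
  <chi_1*chi_5, chi_1> = (1/8)[1*(2)*conj(1) + 1*(-2)*conj(1) + 2*(0)*conj(1) + 2*(0)*conj(1) + 2*(0)*conj(1)]
      = (1/8)[(2) + (-2) + (0) + (0) + (0)] = 0/8 = 0
  <chi_1*chi_5, chi_2> = (1/8)[1*(2)*conj(1) + 1*(-2)*conj(1) + 2*(0)*conj(1) + 2*(0)*conj(-1) + 2*(0)*conj(-1)]
      = (1/8)[(2) + (-2) + (0) + (0) + (0)] = 0/8 = 0
  <chi_1*chi_5, chi_3> = (1/8)[1*(2)*conj(1) + 1*(-2)*conj(1) + 2*(0)*conj(-1) + 2*(0)*conj(1) + 2*(0)*conj(-1)]
      = (1/8)[(2) + (-2) + (0) + (0) + (0)] = 0/8 = 0
  <chi_1*chi_5, chi_4> = (1/8)[1*(2)*conj(1) + 1*(-2)*conj(1) + 2*(0)*conj(-1) + 2*(0)*conj(-1) + 2*(0)*conj(1)]
      = (1/8)[(2) + (-2) + (0) + (0) + (0)] = 0/8 = 0
  <chi_1*chi_5, chi_5> = (1/8)[1*(2)*conj(2) + 1*(-2)*conj(-2) + 2*(0)*conj(0) + 2*(0)*conj(0) + 2*(0)*conj(0)]
      = (1/8)[(4) + (4) + (0) + (0) + (0)] = 8/8 = 1
Hence the multiplicities are chi_5: 1. Dimension check: dim(chi_1)*dim(chi_5) = 1*2 = 2 and sum (mult * dim) = 1*2 = 2.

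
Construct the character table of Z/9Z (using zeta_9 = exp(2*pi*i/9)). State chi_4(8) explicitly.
Character table of Z/9Z (irreps indexed chi_0,...,chi_8 with chi_k(m) = zeta_9^(k*m), zeta_9 = exp(2*pi*i/9)):
  irrep \ class  {0} (size 1)  {1} (size 1)    {2} (size 1)    {3} (size 1)    {4} (size 1)    {5} (size 1)    {6} (size 1)    {7} (size 1)    {8} (size 1)  
  chi_0          1             1               1               1               1               1               1               1               1             
  chi_1          1             exp(2*I*pi/9)   exp(4*I*pi/9)   exp(2*I*pi/3)   exp(8*I*pi/9)   exp(-8*I*pi/9)  exp(-2*I*pi/3)  exp(-4*I*pi/9)  exp(-2*I*pi/9)
  chi_2          1             exp(4*I*pi/9)   exp(8*I*pi/9)   exp(-2*I*pi/3)  exp(-2*I*pi/9)  exp(2*I*pi/9)   exp(2*I*pi/3)   exp(-8*I*pi/9)  exp(-4*I*pi/9)
  chi_3          1             exp(2*I*pi/3)   exp(-2*I*pi/3)  1               exp(2*I*pi/3)   exp(-2*I*pi/3)  1               exp(2*I*pi/3)   exp(-2*I*pi/3)
  chi_4          1             exp(8*I*pi/9)   exp(-2*I*pi/9)  exp(2*I*pi/3)   exp(-4*I*pi/9)  exp(4*I*pi/9)   exp(-2*I*pi/3)  exp(2*I*pi/9)   exp(-8*I*pi/9)
  chi_5          1             exp(-8*I*pi/9)  exp(2*I*pi/9)   exp(-2*I*pi/3)  exp(4*I*pi/9)   exp(-4*I*pi/9)  exp(2*I*pi/3)   exp(-2*I*pi/9)  exp(8*I*pi/9) 
  chi_6          1             exp(-2*I*pi/3)  exp(2*I*pi/3)   1               exp(-2*I*pi/3)  exp(2*I*pi/3)   1               exp(-2*I*pi/3)  exp(2*I*pi/3) 
  chi_7          1             exp(-4*I*pi/9)  exp(-8*I*pi/9)  exp(2*I*pi/3)   exp(2*I*pi/9)   exp(-2*I*pi/9)  exp(-2*I*pi/3)  exp(8*I*pi/9)   exp(4*I*pi/9) 
  chi_8          1             exp(-2*I*pi/9)  exp(-4*I*pi/9)  exp(-2*I*pi/3)  exp(-8*I*pi/9)  exp(8*I*pi/9)   exp(2*I*pi/3)   exp(4*I*pi/9)   exp(2*I*pi/9) 

Spot check: chi_4(8) = zeta_9^(4*8) = zeta_9^32 = exp(-8*I*pi/9).

Why: Z/9Z is abelian, so all 9 irreducible complex representations are 1-dimensional. They are given by chi_k(m) = zeta_9^(k*m) for k = 0,...,8. Row orthogonality: sum_m chi_k(m) conj(chi_l(m)) = 9 * [k = l].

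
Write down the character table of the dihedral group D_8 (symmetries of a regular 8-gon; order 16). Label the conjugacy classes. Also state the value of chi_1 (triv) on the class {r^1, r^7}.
Conjugacy classes: {e} of size 1, {r^4} of size 1, {r^1, r^7} of size 2, {r^2, r^6} of size 2, {r^3, r^5} of size 2, {s, sr^2, ...} of size 4, {sr, sr^3, ...} of size 4.
Character table:
  irrep \ class              {e} (size 1)  {r^4} (size 1)  {r^1, r^7} (size 2)  {r^2, r^6} (size 2)  {r^3, r^5} (size 2)  {s, sr^2, ...} (size 4)  {sr, sr^3, ...} (size 4)
  chi_1 (triv)               1             1               1                    1                    1                    1                        1                       
  chi_2 (sign: r->1, s->-1)  1             1               1                    1                    1                    -1                       -1                      
  chi_3 (r->-1, s->1)        1             1               -1                   1                    -1                   1                        -1                      
  chi_4 (r->-1, s->-1)       1             1               -1                   1                    -1                   -1                       1                       
  chi_5 (2d, j=1)            2             -2              sqrt(2)              0                    -sqrt(2)             0                        0                       
  chi_6 (2d, j=2)            2             2               0                    -2                   0                    0                        0                       
  chi_7 (2d, j=3)            2             -2              -sqrt(2)             0                    sqrt(2)              0                        0                       

Spot check: chi_1 (triv) on {r^1, r^7} = 1.

Explanation: D_8 has order 2*8 = 16 with 7 conjugacy classes, hence 7 irreducibles. Sum of squared dims 1 + 1 + 1 + 1 + 4 + 4 + 4 = 16 = |G|. Linear characters come from the abelianisation; the 2-dimensional irreps have character r^k -> 2*cos(2*pi*j*k/8), reflections -> 0.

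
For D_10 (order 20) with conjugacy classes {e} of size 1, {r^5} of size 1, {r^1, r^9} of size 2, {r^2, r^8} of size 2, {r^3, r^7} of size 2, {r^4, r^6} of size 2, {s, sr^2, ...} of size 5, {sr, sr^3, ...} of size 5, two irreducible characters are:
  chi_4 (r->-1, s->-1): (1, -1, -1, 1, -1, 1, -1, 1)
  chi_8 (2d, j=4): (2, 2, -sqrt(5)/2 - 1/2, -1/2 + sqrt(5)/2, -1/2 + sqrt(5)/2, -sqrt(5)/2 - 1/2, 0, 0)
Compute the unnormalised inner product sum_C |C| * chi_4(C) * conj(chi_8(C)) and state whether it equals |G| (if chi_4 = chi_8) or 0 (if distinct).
Sum = 0; so <chi_4, chi_8> = 0 (distinct irreducibles are orthogonal).

Proof sketch: Compute term by term over conjugacy classes (|C| * chi_4(C) * conj(chi_8(C))):
  1*(1)*conj(2) + 1*(-1)*conj(2) + 2*(-1)*conj(-sqrt(5)/2 - 1/2) + 2*(1)*conj(-1/2 + sqrt(5)/2) + 2*(-1)*conj(-1/2 + sqrt(5)/2) + 2*(1)*conj(-sqrt(5)/2 - 1/2) + 5*(-1)*conj(0) + 5*(1)*conj(0)
  = (2) + (-2) + (1 + sqrt(5)) + (-1 + sqrt(5)) + (1 - sqrt(5)) + (-sqrt(5) - 1) + (0) + (0)
  = 0.
Dividing by |G| = 20 gives 0/20 = 0, matching the row-orthogonality relation <chi_4, chi_8> = [chi_4 = chi_8].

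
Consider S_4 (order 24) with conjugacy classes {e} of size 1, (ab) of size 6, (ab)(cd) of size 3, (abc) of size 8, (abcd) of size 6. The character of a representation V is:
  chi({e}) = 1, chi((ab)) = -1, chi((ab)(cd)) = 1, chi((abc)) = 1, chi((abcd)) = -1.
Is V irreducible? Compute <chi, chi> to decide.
Irreducible: <chi, chi> = 1.

Reasoning: <chi, chi> = (1/|G|) sum_C |C| * |chi(C)|^2 = (1/24)[1*|1|^2 + 6*|-1|^2 + 3*|1|^2 + 8*|1|^2 + 6*|-1|^2]
  = (1/24)[(1) + (6) + (3) + (8) + (6)] = 24/24 = 1.
A character is irreducible iff <chi, chi> = 1, so this representation is irreducible.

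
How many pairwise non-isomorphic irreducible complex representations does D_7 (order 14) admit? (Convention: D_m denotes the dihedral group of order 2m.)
5

The number of irreducible complex representations of a finite group equals its number of conjugacy classes. D_7 has 5 conjugacy classes ((n+3)/2 for n odd), so D_7 (order 14) has exactly 5 irreducible complex representations.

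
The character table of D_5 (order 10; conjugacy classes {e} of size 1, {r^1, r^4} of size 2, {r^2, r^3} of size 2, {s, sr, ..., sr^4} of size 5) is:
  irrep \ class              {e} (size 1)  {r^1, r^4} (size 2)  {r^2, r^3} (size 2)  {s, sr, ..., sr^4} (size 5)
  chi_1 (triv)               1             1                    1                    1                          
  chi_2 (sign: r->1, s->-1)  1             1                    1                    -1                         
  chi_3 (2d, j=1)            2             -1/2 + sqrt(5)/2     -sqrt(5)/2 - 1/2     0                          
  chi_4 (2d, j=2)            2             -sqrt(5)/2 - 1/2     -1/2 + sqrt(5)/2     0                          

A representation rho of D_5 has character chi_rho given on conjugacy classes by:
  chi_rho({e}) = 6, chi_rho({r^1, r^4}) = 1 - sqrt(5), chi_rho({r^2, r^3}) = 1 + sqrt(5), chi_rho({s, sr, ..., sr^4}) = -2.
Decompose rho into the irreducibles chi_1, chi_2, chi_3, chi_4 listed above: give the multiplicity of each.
Multiplicities: chi_1: 0, chi_2: 2, chi_3: 0, chi_4: 2.

Working: Use <chi_rho, chi> = (1/|G|) sum_C |C| * chi_rho(C) * conj(chi(C)) with |G| = 10 for each irreducible chi in the table:
  <chi_rho, chi_1> = (1/10)[1*(6)*conj(1) + 2*(1 - sqrt(5))*conj(1) + 2*(1 + sqrt(5))*conj(1) + 5*(-2)*conj(1)]
      = (1/10)[(6) + (2 - 2*sqrt(5)) + (2 + 2*sqrt(5)) + (-10)] = 0/10 = 0
  <chi_rho, chi_2> = (1/10)[1*(6)*conj(1) + 2*(1 - sqrt(5))*conj(1) + 2*(1 + sqrt(5))*conj(1) + 5*(-2)*conj(-1)]
      = (1/10)[(6) + (2 - 2*sqrt(5)) + (2 + 2*sqrt(5)) + (10)] = 20/10 = 2
  <chi_rho, chi_3> = (1/10)[1*(6)*conj(2) + 2*(1 - sqrt(5))*conj(-1/2 + sqrt(5)/2) + 2*(1 + sqrt(5))*conj(-sqrt(5)/2 - 1/2) + 5*(-2)*conj(0)]
      = (1/10)[(12) + (-6 + 2*sqrt(5)) + (-6 - 2*sqrt(5)) + (0)] = 0/10 = 0
  <chi_rho, chi_4> = (1/10)[1*(6)*conj(2) + 2*(1 - sqrt(5))*conj(-sqrt(5)/2 - 1/2) + 2*(1 + sqrt(5))*conj(-1/2 + sqrt(5)/2) + 5*(-2)*conj(0)]
      = (1/10)[(12) + (4) + (4) + (0)] = 20/10 = 2
Dimension check: dim(rho) = sum (mult * dim) = 0*1 + 2*1 + 0*2 + 2*2 = 6 = chi_rho(e) = 6.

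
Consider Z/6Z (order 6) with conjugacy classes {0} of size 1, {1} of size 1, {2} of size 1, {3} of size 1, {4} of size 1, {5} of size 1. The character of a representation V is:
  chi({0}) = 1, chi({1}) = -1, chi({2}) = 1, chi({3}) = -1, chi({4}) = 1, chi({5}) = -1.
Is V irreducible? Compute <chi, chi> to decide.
Irreducible: <chi, chi> = 1.

Justification: <chi, chi> = (1/|G|) sum_C |C| * |chi(C)|^2 = (1/6)[1*|1|^2 + 1*|-1|^2 + 1*|1|^2 + 1*|-1|^2 + 1*|1|^2 + 1*|-1|^2]
  = (1/6)[(1) + (1) + (1) + (1) + (1) + (1)] = 6/6 = 1.
(Exp terms are combined using exp(i*s)*conj(exp(i*t)) = exp(i*(s-t)), and sums of them are collapsed using the identity that for every m > 1 the m distinct m-th roots of unity sum to 0, e.g. 1 + exp(2*I*pi/3) + exp(-2*I*pi/3) = 0.)
A character is irreducible iff <chi, chi> = 1, so this representation is irreducible.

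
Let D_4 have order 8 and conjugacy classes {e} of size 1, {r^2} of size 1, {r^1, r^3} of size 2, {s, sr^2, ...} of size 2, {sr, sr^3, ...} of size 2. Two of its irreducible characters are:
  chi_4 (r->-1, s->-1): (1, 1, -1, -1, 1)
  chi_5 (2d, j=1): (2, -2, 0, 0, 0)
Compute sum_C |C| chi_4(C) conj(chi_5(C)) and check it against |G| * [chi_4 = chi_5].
Sum = 0; so <chi_4, chi_5> = 0 (distinct irreducibles are orthogonal).

Proof sketch: Compute term by term over conjugacy classes (|C| * chi_4(C) * conj(chi_5(C))):
  1*(1)*conj(2) + 1*(1)*conj(-2) + 2*(-1)*conj(0) + 2*(-1)*conj(0) + 2*(1)*conj(0)
  = (2) + (-2) + (0) + (0) + (0)
  = 0.
Dividing by |G| = 8 gives 0/8 = 0, matching the row-orthogonality relation <chi_4, chi_5> = [chi_4 = chi_5].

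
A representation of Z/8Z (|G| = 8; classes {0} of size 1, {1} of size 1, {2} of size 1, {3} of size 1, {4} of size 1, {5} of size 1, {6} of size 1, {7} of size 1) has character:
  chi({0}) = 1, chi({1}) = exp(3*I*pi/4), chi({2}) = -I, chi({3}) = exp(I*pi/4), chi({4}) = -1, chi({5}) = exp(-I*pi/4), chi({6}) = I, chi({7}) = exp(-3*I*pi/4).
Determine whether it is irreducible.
Irreducible: <chi, chi> = 1.

Explanation: <chi, chi> = (1/|G|) sum_C |C| * |chi(C)|^2 = (1/8)[1*|1|^2 + 1*|exp(3*I*pi/4)|^2 + 1*|-I|^2 + 1*|exp(I*pi/4)|^2 + 1*|-1|^2 + 1*|exp(-I*pi/4)|^2 + 1*|I|^2 + 1*|exp(-3*I*pi/4)|^2]
  = (1/8)[(1) + (1) + (1) + (1) + (1) + (1) + (1) + (1)] = 8/8 = 1.
(Exp terms are combined using exp(i*s)*conj(exp(i*t)) = exp(i*(s-t)), and sums of them are collapsed using the identity that for every m > 1 the m distinct m-th roots of unity sum to 0, e.g. 1 + exp(2*I*pi/3) + exp(-2*I*pi/3) = 0.)
A character is irreducible iff <chi, chi> = 1, so this representation is irreducible.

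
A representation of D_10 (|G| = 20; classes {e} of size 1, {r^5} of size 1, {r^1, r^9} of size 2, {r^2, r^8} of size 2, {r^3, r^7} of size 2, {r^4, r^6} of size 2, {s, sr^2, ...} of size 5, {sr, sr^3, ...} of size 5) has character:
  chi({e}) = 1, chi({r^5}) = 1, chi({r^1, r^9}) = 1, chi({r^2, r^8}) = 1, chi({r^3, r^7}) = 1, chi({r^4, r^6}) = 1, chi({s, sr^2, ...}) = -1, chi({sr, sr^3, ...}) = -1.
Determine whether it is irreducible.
Irreducible: <chi, chi> = 1.

Reasoning: <chi, chi> = (1/|G|) sum_C |C| * |chi(C)|^2 = (1/20)[1*|1|^2 + 1*|1|^2 + 2*|1|^2 + 2*|1|^2 + 2*|1|^2 + 2*|1|^2 + 5*|-1|^2 + 5*|-1|^2]
  = (1/20)[(1) + (1) + (2) + (2) + (2) + (2) + (5) + (5)] = 20/20 = 1.
A character is irreducible iff <chi, chi> = 1, so this representation is irreducible.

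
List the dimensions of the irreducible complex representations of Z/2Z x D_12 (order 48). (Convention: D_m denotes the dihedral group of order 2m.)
Dimensions: 1, 1, 1, 1, 1, 1, 1, 1, 2, 2, 2, 2, 2, 2, 2, 2, 2, 2

Derivation: There are 18 irreducibles (= number of conjugacy classes). Their dimensions d_i satisfy sum d_i^2 = |G| = 48: 1 + 1 + 1 + 1 + 1 + 1 + 1 + 1 + 4 + 4 + 4 + 4 + 4 + 4 + 4 + 4 + 4 + 4 = 48. (For the product with Z/2Z: each of the 2 1-dim characters of Z/2Z tensors with each irrep of D_12, giving 2 copies of each D_12-dimension.)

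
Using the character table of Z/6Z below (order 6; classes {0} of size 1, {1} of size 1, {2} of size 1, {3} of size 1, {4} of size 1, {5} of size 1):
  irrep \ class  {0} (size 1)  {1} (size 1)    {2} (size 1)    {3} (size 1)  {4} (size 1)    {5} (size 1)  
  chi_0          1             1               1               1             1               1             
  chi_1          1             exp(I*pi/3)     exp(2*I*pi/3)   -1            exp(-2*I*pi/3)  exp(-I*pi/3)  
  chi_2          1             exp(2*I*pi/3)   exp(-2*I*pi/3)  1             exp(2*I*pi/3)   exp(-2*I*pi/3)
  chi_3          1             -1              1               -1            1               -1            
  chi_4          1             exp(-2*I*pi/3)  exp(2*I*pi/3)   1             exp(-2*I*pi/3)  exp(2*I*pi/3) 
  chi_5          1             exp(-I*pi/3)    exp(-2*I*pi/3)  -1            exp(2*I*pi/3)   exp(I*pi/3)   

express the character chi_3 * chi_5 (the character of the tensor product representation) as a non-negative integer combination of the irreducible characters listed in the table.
chi_3 tensor chi_5 = chi_2 (all other irreducibles have multiplicity 0).

Proof sketch: The character of a tensor product is the pointwise product (chi_3 * chi_5)(C) = chi_3(C) * chi_5(C):
  {0}: (1)*(1), {1}: (-1)*(exp(-I*pi/3)), {2}: (1)*(exp(-2*I*pi/3)), {3}: (-1)*(-1), {4}: (1)*(exp(2*I*pi/3)), {5}: (-1)*(exp(I*pi/3))
so (chi_3 * chi_5) takes values
  {0} -> 1, {1} -> -exp(-I*pi/3), {2} -> exp(-2*I*pi/3), {3} -> 1, {4} -> exp(2*I*pi/3), {5} -> -exp(I*pi/3).
Now take the inner product of this character with each irreducible chi from the table, <chi_3*chi_5, chi> = (1/6) sum_C |C| (chi_3*chi_5)(C) conj(chi(C)):
  <chi_3*chi_5, chi_0> = (1/6)[1*(1)*conj(1) + 1*(-exp(-I*pi/3))*conj(1) + 1*(exp(-2*I*pi/3))*conj(1) + 1*(1)*conj(1) + 1*(exp(2*I*pi/3))*conj(1) + 1*(-exp(I*pi/3))*conj(1)]
      = (1/6)[(1) + (-exp(-I*pi/3)) + (exp(-2*I*pi/3)) + (1) + (exp(2*I*pi/3)) + (-exp(I*pi/3))] = 0/6 = 0
  <chi_3*chi_5, chi_1> = (1/6)[1*(1)*conj(1) + 1*(-exp(-I*pi/3))*conj(exp(I*pi/3)) + 1*(exp(-2*I*pi/3))*conj(exp(2*I*pi/3)) + 1*(1)*conj(-1) + 1*(exp(2*I*pi/3))*conj(exp(-2*I*pi/3)) + 1*(-exp(I*pi/3))*conj(exp(-I*pi/3))]
      = (1/6)[(1) + (-exp(-2*I*pi/3)) + (exp(2*I*pi/3)) + (-1) + (exp(-2*I*pi/3)) + (-exp(2*I*pi/3))] = 0/6 = 0
  <chi_3*chi_5, chi_2> = (1/6)[1*(1)*conj(1) + 1*(-exp(-I*pi/3))*conj(exp(2*I*pi/3)) + 1*(exp(-2*I*pi/3))*conj(exp(-2*I*pi/3)) + 1*(1)*conj(1) + 1*(exp(2*I*pi/3))*conj(exp(2*I*pi/3)) + 1*(-exp(I*pi/3))*conj(exp(-2*I*pi/3))]
      = (1/6)[(1) + (1) + (1) + (1) + (1) + (1)] = 6/6 = 1
  <chi_3*chi_5, chi_3> = (1/6)[1*(1)*conj(1) + 1*(-exp(-I*pi/3))*conj(-1) + 1*(exp(-2*I*pi/3))*conj(1) + 1*(1)*conj(-1) + 1*(exp(2*I*pi/3))*conj(1) + 1*(-exp(I*pi/3))*conj(-1)]
      = (1/6)[(1) + (exp(-I*pi/3)) + (exp(-2*I*pi/3)) + (-1) + (exp(2*I*pi/3)) + (exp(I*pi/3))] = 0/6 = 0
  <chi_3*chi_5, chi_4> = (1/6)[1*(1)*conj(1) + 1*(-exp(-I*pi/3))*conj(exp(-2*I*pi/3)) + 1*(exp(-2*I*pi/3))*conj(exp(2*I*pi/3)) + 1*(1)*conj(1) + 1*(exp(2*I*pi/3))*conj(exp(-2*I*pi/3)) + 1*(-exp(I*pi/3))*conj(exp(2*I*pi/3))]
      = (1/6)[(1) + (-exp(I*pi/3)) + (exp(2*I*pi/3)) + (1) + (exp(-2*I*pi/3)) + (-exp(-I*pi/3))] = 0/6 = 0
  <chi_3*chi_5, chi_5> = (1/6)[1*(1)*conj(1) + 1*(-exp(-I*pi/3))*conj(exp(-I*pi/3)) + 1*(exp(-2*I*pi/3))*conj(exp(-2*I*pi/3)) + 1*(1)*conj(-1) + 1*(exp(2*I*pi/3))*conj(exp(2*I*pi/3)) + 1*(-exp(I*pi/3))*conj(exp(I*pi/3))]
      = (1/6)[(1) + (-1) + (1) + (-1) + (1) + (-1)] = 0/6 = 0
(Exp terms are combined using exp(i*s)*conj(exp(i*t)) = exp(i*(s-t)), and sums of them are collapsed using the identity that for every m > 1 the m distinct m-th roots of unity sum to 0, e.g. 1 + exp(2*I*pi/3) + exp(-2*I*pi/3) = 0.)
Hence the multiplicities are chi_2: 1. Dimension check: dim(chi_3)*dim(chi_5) = 1*1 = 1 and sum (mult * dim) = 1*1 = 1.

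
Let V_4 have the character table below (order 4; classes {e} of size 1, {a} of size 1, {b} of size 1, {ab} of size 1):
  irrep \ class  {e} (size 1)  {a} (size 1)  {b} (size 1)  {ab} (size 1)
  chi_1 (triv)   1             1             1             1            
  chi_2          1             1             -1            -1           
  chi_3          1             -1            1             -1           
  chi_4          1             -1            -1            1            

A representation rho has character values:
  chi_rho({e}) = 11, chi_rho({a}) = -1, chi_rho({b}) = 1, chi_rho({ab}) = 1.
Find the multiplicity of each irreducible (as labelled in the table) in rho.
Multiplicities: chi_1: 3, chi_2: 2, chi_3: 3, chi_4: 3.

Justification: Use <chi_rho, chi> = (1/|G|) sum_C |C| * chi_rho(C) * conj(chi(C)) with |G| = 4 for each irreducible chi in the table:
  <chi_rho, chi_1> = (1/4)[1*(11)*conj(1) + 1*(-1)*conj(1) + 1*(1)*conj(1) + 1*(1)*conj(1)]
      = (1/4)[(11) + (-1) + (1) + (1)] = 12/4 = 3
  <chi_rho, chi_2> = (1/4)[1*(11)*conj(1) + 1*(-1)*conj(1) + 1*(1)*conj(-1) + 1*(1)*conj(-1)]
      = (1/4)[(11) + (-1) + (-1) + (-1)] = 8/4 = 2
  <chi_rho, chi_3> = (1/4)[1*(11)*conj(1) + 1*(-1)*conj(-1) + 1*(1)*conj(1) + 1*(1)*conj(-1)]
      = (1/4)[(11) + (1) + (1) + (-1)] = 12/4 = 3
  <chi_rho, chi_4> = (1/4)[1*(11)*conj(1) + 1*(-1)*conj(-1) + 1*(1)*conj(-1) + 1*(1)*conj(1)]
      = (1/4)[(11) + (1) + (-1) + (1)] = 12/4 = 3
Dimension check: dim(rho) = sum (mult * dim) = 3*1 + 2*1 + 3*1 + 3*1 = 11 = chi_rho(e) = 11.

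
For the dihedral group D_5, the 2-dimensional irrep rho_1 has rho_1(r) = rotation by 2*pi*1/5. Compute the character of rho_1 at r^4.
chi_{rho_1}(r^4) = 2*cos(2*pi*1*4/5) = -1/2 + sqrt(5)/2

rho_1(r^4) is rotation by angle 2*pi*1*4/5, whose trace is 2*cos(2*pi*1*4/5) = -1/2 + sqrt(5)/2.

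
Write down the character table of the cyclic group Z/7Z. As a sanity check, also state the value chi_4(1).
Character table of Z/7Z (irreps indexed chi_0,...,chi_6 with chi_k(m) = zeta_7^(k*m), zeta_7 = exp(2*pi*i/7)):
  irrep \ class  {0} (size 1)  {1} (size 1)    {2} (size 1)    {3} (size 1)    {4} (size 1)    {5} (size 1)    {6} (size 1)  
  chi_0          1             1               1               1               1               1               1             
  chi_1          1             exp(2*I*pi/7)   exp(4*I*pi/7)   exp(6*I*pi/7)   exp(-6*I*pi/7)  exp(-4*I*pi/7)  exp(-2*I*pi/7)
  chi_2          1             exp(4*I*pi/7)   exp(-6*I*pi/7)  exp(-2*I*pi/7)  exp(2*I*pi/7)   exp(6*I*pi/7)   exp(-4*I*pi/7)
  chi_3          1             exp(6*I*pi/7)   exp(-2*I*pi/7)  exp(4*I*pi/7)   exp(-4*I*pi/7)  exp(2*I*pi/7)   exp(-6*I*pi/7)
  chi_4          1             exp(-6*I*pi/7)  exp(2*I*pi/7)   exp(-4*I*pi/7)  exp(4*I*pi/7)   exp(-2*I*pi/7)  exp(6*I*pi/7) 
  chi_5          1             exp(-4*I*pi/7)  exp(6*I*pi/7)   exp(2*I*pi/7)   exp(-2*I*pi/7)  exp(-6*I*pi/7)  exp(4*I*pi/7) 
  chi_6          1             exp(-2*I*pi/7)  exp(-4*I*pi/7)  exp(-6*I*pi/7)  exp(6*I*pi/7)   exp(4*I*pi/7)   exp(2*I*pi/7) 

Spot check: chi_4(1) = zeta_7^(4*1) = zeta_7^4 = exp(-6*I*pi/7).

Proof sketch: Z/7Z is abelian, so all 7 irreducible complex representations are 1-dimensional. They are given by chi_k(m) = zeta_7^(k*m) for k = 0,...,6. Row orthogonality: sum_m chi_k(m) conj(chi_l(m)) = 7 * [k = l].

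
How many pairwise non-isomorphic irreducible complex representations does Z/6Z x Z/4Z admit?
24

Working: The number of irreducible complex representations of a finite group equals its number of conjugacy classes. Z/6Z x Z/4Z is abelian of order 24, so every element is its own conjugacy class: 24 classes, so Z/6Z x Z/4Z (order 24) has exactly 24 irreducible complex representations.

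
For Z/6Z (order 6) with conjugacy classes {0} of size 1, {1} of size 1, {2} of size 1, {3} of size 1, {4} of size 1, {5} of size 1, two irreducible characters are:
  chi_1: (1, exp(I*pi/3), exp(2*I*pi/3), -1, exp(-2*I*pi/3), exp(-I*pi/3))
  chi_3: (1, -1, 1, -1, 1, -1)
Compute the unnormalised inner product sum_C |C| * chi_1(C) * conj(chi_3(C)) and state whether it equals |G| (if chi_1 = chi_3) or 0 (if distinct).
Sum = 0; so <chi_1, chi_3> = 0 (distinct irreducibles are orthogonal).

Compute term by term over conjugacy classes (|C| * chi_1(C) * conj(chi_3(C))):
  1*(1)*conj(1) + 1*(exp(I*pi/3))*conj(-1) + 1*(exp(2*I*pi/3))*conj(1) + 1*(-1)*conj(-1) + 1*(exp(-2*I*pi/3))*conj(1) + 1*(exp(-I*pi/3))*conj(-1)
  = (1) + (-exp(I*pi/3)) + (exp(2*I*pi/3)) + (1) + (exp(-2*I*pi/3)) + (-exp(-I*pi/3))
  = 0.
(Exp terms are combined using exp(i*s)*conj(exp(i*t)) = exp(i*(s-t)), and sums of them are collapsed using the identity that for every m > 1 the m distinct m-th roots of unity sum to 0, e.g. 1 + exp(2*I*pi/3) + exp(-2*I*pi/3) = 0.)
Dividing by |G| = 6 gives 0/6 = 0, matching the row-orthogonality relation <chi_1, chi_3> = [chi_1 = chi_3].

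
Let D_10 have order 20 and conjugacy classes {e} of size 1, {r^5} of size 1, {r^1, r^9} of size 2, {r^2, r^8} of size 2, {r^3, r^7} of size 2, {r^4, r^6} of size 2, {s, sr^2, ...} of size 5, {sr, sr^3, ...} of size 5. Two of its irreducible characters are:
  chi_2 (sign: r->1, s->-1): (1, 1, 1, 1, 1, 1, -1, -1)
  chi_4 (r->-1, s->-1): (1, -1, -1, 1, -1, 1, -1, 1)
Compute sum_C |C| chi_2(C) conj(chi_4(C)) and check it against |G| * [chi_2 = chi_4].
Sum = 0; so <chi_2, chi_4> = 0 (distinct irreducibles are orthogonal).

Derivation: Compute term by term over conjugacy classes (|C| * chi_2(C) * conj(chi_4(C))):
  1*(1)*conj(1) + 1*(1)*conj(-1) + 2*(1)*conj(-1) + 2*(1)*conj(1) + 2*(1)*conj(-1) + 2*(1)*conj(1) + 5*(-1)*conj(-1) + 5*(-1)*conj(1)
  = (1) + (-1) + (-2) + (2) + (-2) + (2) + (5) + (-5)
  = 0.
Dividing by |G| = 20 gives 0/20 = 0, matching the row-orthogonality relation <chi_2, chi_4> = [chi_2 = chi_4].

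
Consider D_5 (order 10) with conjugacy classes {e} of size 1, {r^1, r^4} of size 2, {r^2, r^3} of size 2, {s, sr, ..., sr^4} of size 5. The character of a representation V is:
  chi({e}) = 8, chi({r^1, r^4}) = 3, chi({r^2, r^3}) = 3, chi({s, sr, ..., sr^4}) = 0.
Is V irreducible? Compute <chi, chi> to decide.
Not irreducible (reducible): <chi, chi> = 10 > 1.

Solution. <chi, chi> = (1/|G|) sum_C |C| * |chi(C)|^2 = (1/10)[1*|8|^2 + 2*|3|^2 + 2*|3|^2 + 5*|0|^2]
  = (1/10)[(64) + (18) + (18) + (0)] = 100/10 = 10.
A character is irreducible iff <chi, chi> = 1, so this representation is reducible.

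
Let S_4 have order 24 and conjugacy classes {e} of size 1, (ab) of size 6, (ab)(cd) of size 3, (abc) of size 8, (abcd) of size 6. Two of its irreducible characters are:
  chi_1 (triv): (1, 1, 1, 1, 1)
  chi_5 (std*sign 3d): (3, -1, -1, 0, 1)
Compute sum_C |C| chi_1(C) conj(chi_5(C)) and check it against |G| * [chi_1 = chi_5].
Sum = 0; so <chi_1, chi_5> = 0 (distinct irreducibles are orthogonal).

Details: Compute term by term over conjugacy classes (|C| * chi_1(C) * conj(chi_5(C))):
  1*(1)*conj(3) + 6*(1)*conj(-1) + 3*(1)*conj(-1) + 8*(1)*conj(0) + 6*(1)*conj(1)
  = (3) + (-6) + (-3) + (0) + (6)
  = 0.
Dividing by |G| = 24 gives 0/24 = 0, matching the row-orthogonality relation <chi_1, chi_5> = [chi_1 = chi_5].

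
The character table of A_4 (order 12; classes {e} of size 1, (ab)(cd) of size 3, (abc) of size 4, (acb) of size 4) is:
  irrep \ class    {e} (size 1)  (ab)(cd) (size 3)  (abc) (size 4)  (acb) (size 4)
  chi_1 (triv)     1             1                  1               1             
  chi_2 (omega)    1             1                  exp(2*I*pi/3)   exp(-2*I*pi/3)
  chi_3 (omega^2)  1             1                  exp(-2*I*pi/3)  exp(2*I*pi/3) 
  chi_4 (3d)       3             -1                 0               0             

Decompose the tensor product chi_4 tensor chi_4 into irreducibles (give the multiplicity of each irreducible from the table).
chi_4 tensor chi_4 = chi_1 + chi_2 + chi_3 + 2*chi_4 (all other irreducibles have multiplicity 0).

Explanation: The character of a tensor product is the pointwise product (chi_4 * chi_4)(C) = chi_4(C) * chi_4(C):
  {e}: (3)*(3), (ab)(cd): (-1)*(-1), (abc): (0)*(0), (acb): (0)*(0)
so (chi_4 * chi_4) takes values
  {e} -> 9, (ab)(cd) -> 1, (abc) -> 0, (acb) -> 0.
Now take the inner product of this character with each irreducible chi from the table, <chi_4*chi_4, chi> = (1/12) sum_C |C| (chi_4*chi_4)(C) conj(chi(C)):
  <chi_4*chi_4, chi_1> = (1/12)[1*(9)*conj(1) + 3*(1)*conj(1) + 4*(0)*conj(1) + 4*(0)*conj(1)]
      = (1/12)[(9) + (3) + (0) + (0)] = 12/12 = 1
  <chi_4*chi_4, chi_2> = (1/12)[1*(9)*conj(1) + 3*(1)*conj(1) + 4*(0)*conj(exp(2*I*pi/3)) + 4*(0)*conj(exp(-2*I*pi/3))]
      = (1/12)[(9) + (3) + (0) + (0)] = 12/12 = 1
  <chi_4*chi_4, chi_3> = (1/12)[1*(9)*conj(1) + 3*(1)*conj(1) + 4*(0)*conj(exp(-2*I*pi/3)) + 4*(0)*conj(exp(2*I*pi/3))]
      = (1/12)[(9) + (3) + (0) + (0)] = 12/12 = 1
  <chi_4*chi_4, chi_4> = (1/12)[1*(9)*conj(3) + 3*(1)*conj(-1) + 4*(0)*conj(0) + 4*(0)*conj(0)]
      = (1/12)[(27) + (-3) + (0) + (0)] = 24/12 = 2
(Exp terms are combined using exp(i*s)*conj(exp(i*t)) = exp(i*(s-t)), and sums of them are collapsed using the identity that for every m > 1 the m distinct m-th roots of unity sum to 0, e.g. 1 + exp(2*I*pi/3) + exp(-2*I*pi/3) = 0.)
Hence the multiplicities are chi_1: 1, chi_2: 1, chi_3: 1, chi_4: 2. Dimension check: dim(chi_4)*dim(chi_4) = 3*3 = 9 and sum (mult * dim) = 1*1 + 1*1 + 1*1 + 2*3 = 9.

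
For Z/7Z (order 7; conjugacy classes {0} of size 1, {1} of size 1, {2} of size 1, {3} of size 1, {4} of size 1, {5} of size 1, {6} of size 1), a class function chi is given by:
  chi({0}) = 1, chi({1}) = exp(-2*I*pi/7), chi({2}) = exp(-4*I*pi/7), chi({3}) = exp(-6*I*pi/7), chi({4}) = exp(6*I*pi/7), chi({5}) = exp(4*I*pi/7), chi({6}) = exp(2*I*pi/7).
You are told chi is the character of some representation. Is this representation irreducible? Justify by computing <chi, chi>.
Irreducible: <chi, chi> = 1.

Explanation: <chi, chi> = (1/|G|) sum_C |C| * |chi(C)|^2 = (1/7)[1*|1|^2 + 1*|exp(-2*I*pi/7)|^2 + 1*|exp(-4*I*pi/7)|^2 + 1*|exp(-6*I*pi/7)|^2 + 1*|exp(6*I*pi/7)|^2 + 1*|exp(4*I*pi/7)|^2 + 1*|exp(2*I*pi/7)|^2]
  = (1/7)[(1) + (1) + (1) + (1) + (1) + (1) + (1)] = 7/7 = 1.
(Exp terms are combined using exp(i*s)*conj(exp(i*t)) = exp(i*(s-t)), and sums of them are collapsed using the identity that for every m > 1 the m distinct m-th roots of unity sum to 0, e.g. 1 + exp(2*I*pi/3) + exp(-2*I*pi/3) = 0.)
A character is irreducible iff <chi, chi> = 1, so this representation is irreducible.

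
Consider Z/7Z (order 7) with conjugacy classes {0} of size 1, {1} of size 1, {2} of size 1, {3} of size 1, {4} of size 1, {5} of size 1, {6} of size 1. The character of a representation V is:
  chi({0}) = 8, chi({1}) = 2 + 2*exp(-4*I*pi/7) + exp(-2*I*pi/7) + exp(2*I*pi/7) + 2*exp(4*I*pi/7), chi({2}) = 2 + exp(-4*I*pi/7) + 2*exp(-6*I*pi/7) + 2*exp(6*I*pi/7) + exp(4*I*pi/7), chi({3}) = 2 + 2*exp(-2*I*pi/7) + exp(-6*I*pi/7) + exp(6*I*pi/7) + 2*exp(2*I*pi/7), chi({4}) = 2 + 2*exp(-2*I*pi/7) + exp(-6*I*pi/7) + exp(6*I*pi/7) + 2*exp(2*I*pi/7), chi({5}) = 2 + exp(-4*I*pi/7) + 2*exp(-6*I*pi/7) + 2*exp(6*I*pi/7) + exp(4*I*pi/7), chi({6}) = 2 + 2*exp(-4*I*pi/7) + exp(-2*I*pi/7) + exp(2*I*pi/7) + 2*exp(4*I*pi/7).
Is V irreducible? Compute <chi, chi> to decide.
Not irreducible (reducible): <chi, chi> = 14 > 1.

Reasoning: <chi, chi> = (1/|G|) sum_C |C| * |chi(C)|^2 = (1/7)[1*|8|^2 + 1*|2 + 2*exp(-4*I*pi/7) + exp(-2*I*pi/7) + exp(2*I*pi/7) + 2*exp(4*I*pi/7)|^2 + 1*|2 + exp(-4*I*pi/7) + 2*exp(-6*I*pi/7) + 2*exp(6*I*pi/7) + exp(4*I*pi/7)|^2 + 1*|2 + 2*exp(-2*I*pi/7) + exp(-6*I*pi/7) + exp(6*I*pi/7) + 2*exp(2*I*pi/7)|^2 + 1*|2 + 2*exp(-2*I*pi/7) + exp(-6*I*pi/7) + exp(6*I*pi/7) + 2*exp(2*I*pi/7)|^2 + 1*|2 + exp(-4*I*pi/7) + 2*exp(-6*I*pi/7) + 2*exp(6*I*pi/7) + exp(4*I*pi/7)|^2 + 1*|2 + 2*exp(-4*I*pi/7) + exp(-2*I*pi/7) + exp(2*I*pi/7) + 2*exp(4*I*pi/7)|^2]
  = (1/7)[(64) + (14 + 9*exp(-4*I*pi/7) + 8*exp(-2*I*pi/7) + 8*exp(-6*I*pi/7) + 8*exp(6*I*pi/7) + 8*exp(2*I*pi/7) + 9*exp(4*I*pi/7)) + (14 + 8*exp(-4*I*pi/7) + 8*exp(-2*I*pi/7) + 9*exp(-6*I*pi/7) + 9*exp(6*I*pi/7) + 8*exp(2*I*pi/7) + 8*exp(4*I*pi/7)) + (14 + 8*exp(-4*I*pi/7) + 9*exp(-2*I*pi/7) + 8*exp(-6*I*pi/7) + 8*exp(6*I*pi/7) + 9*exp(2*I*pi/7) + 8*exp(4*I*pi/7)) + (14 + 8*exp(-4*I*pi/7) + 9*exp(-2*I*pi/7) + 8*exp(-6*I*pi/7) + 8*exp(6*I*pi/7) + 9*exp(2*I*pi/7) + 8*exp(4*I*pi/7)) + (14 + 8*exp(-4*I*pi/7) + 8*exp(-2*I*pi/7) + 9*exp(-6*I*pi/7) + 9*exp(6*I*pi/7) + 8*exp(2*I*pi/7) + 8*exp(4*I*pi/7)) + (14 + 9*exp(-4*I*pi/7) + 8*exp(-2*I*pi/7) + 8*exp(-6*I*pi/7) + 8*exp(6*I*pi/7) + 8*exp(2*I*pi/7) + 9*exp(4*I*pi/7))] = 98/7 = 14.
(Exp terms are combined using exp(i*s)*conj(exp(i*t)) = exp(i*(s-t)), and sums of them are collapsed using the identity that for every m > 1 the m distinct m-th roots of unity sum to 0, e.g. 1 + exp(2*I*pi/3) + exp(-2*I*pi/3) = 0.)
A character is irreducible iff <chi, chi> = 1, so this representation is reducible.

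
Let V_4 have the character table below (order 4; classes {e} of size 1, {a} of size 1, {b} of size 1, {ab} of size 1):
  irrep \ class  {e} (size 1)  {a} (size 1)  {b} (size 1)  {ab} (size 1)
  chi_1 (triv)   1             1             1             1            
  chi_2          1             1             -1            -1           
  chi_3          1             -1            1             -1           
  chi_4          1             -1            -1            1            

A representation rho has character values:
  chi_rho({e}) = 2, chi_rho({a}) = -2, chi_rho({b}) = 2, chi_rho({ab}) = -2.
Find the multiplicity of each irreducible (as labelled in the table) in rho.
Multiplicities: chi_1: 0, chi_2: 0, chi_3: 2, chi_4: 0.

Proof sketch: Use <chi_rho, chi> = (1/|G|) sum_C |C| * chi_rho(C) * conj(chi(C)) with |G| = 4 for each irreducible chi in the table:
  <chi_rho, chi_1> = (1/4)[1*(2)*conj(1) + 1*(-2)*conj(1) + 1*(2)*conj(1) + 1*(-2)*conj(1)]
      = (1/4)[(2) + (-2) + (2) + (-2)] = 0/4 = 0
  <chi_rho, chi_2> = (1/4)[1*(2)*conj(1) + 1*(-2)*conj(1) + 1*(2)*conj(-1) + 1*(-2)*conj(-1)]
      = (1/4)[(2) + (-2) + (-2) + (2)] = 0/4 = 0
  <chi_rho, chi_3> = (1/4)[1*(2)*conj(1) + 1*(-2)*conj(-1) + 1*(2)*conj(1) + 1*(-2)*conj(-1)]
      = (1/4)[(2) + (2) + (2) + (2)] = 8/4 = 2
  <chi_rho, chi_4> = (1/4)[1*(2)*conj(1) + 1*(-2)*conj(-1) + 1*(2)*conj(-1) + 1*(-2)*conj(1)]
      = (1/4)[(2) + (2) + (-2) + (-2)] = 0/4 = 0
Dimension check: dim(rho) = sum (mult * dim) = 0*1 + 0*1 + 2*1 + 0*1 = 2 = chi_rho(e) = 2.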